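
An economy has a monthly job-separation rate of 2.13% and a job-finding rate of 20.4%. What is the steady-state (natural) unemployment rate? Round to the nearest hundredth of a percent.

Steady-state unemployment rate ≈ 9.45%.

At steady state the flows balance: s·E = f·U, so U/(E+U) = s/(s+f).
u* = 2.13 / (2.13 + 20.4) = 2.13 / 22.53 = 9.45%.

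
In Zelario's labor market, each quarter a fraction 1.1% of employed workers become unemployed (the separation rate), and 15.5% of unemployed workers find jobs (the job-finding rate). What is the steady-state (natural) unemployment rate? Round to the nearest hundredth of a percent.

Steady-state unemployment rate ≈ 6.63%.

At steady state the flows balance: s·E = f·U, so U/(E+U) = s/(s+f).
u* = 1.1 / (1.1 + 15.5) = 1.1 / 16.60 = 6.63%.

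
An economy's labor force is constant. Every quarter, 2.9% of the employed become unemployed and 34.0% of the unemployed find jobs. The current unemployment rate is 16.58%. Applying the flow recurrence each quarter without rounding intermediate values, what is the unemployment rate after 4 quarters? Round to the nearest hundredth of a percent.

Unemployment rate after four quarters ≈ 9.24%.

With a fixed labor force, u_{t+1} = u_t + s·(1−u_t) − f·u_t = u_t·(1−s−f) + s.
Here 1−s−f = 0.631 and s = 0.029.
u_1 = 0.165800 × 0.631 + 0.029 = 0.133620.
u_2 = 0.133620 × 0.631 + 0.029 = 0.113314.
u_3 = 0.113314 × 0.631 + 0.029 = 0.100501.
u_4 = 0.100501 × 0.631 + 0.029 = 0.092416.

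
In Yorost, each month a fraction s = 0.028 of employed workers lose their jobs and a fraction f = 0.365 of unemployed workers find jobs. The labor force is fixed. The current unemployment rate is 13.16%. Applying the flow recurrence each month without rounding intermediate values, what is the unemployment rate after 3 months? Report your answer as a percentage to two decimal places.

With a fixed labor force, u_{t+1} = u_t + s·(1−u_t) − f·u_t = u_t·(1−s−f) + s.
Here 1−s−f = 0.607 and s = 0.028.
u_1 = 0.131600 × 0.607 + 0.028 = 0.107881.
u_2 = 0.107881 × 0.607 + 0.028 = 0.093484.
u_3 = 0.093484 × 0.607 + 0.028 = 0.084745.

Unemployment rate after three months ≈ 8.47%.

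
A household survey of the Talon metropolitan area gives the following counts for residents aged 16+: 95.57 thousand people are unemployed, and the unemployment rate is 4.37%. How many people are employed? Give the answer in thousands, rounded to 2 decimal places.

About 2,091.39 thousand are employed.

Labor force = U / u = 95.57 / 0.0437 ≈ 2,186.96 thousand.
Employed = labor force − unemployed = 2,186.96 − 95.57 = 2,091.39 thousand.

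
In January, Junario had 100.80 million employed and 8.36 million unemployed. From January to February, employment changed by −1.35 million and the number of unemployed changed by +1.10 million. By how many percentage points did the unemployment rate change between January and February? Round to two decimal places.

January: labor force = 100.80 + 8.36 = 109.16; u = 8.36/109.16 = 7.66%.
February: labor force = 99.45 + 9.46 = 108.91; u = 9.46/108.91 = 8.69%.
Change = 8.69% − 7.66% = +1.03 pp.

The unemployment rate changed by +1.03 percentage points.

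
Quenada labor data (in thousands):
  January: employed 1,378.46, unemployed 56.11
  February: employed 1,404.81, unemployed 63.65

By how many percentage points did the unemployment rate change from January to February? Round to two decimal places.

The unemployment rate changed by +0.42 percentage points.

January: labor force = 1,378.46 + 56.11 = 1,434.57; u = 56.11/1,434.57 = 3.91%.
February: labor force = 1,404.81 + 63.65 = 1,468.46; u = 63.65/1,468.46 = 4.33%.
Change = 4.33% − 3.91% = +0.42 pp.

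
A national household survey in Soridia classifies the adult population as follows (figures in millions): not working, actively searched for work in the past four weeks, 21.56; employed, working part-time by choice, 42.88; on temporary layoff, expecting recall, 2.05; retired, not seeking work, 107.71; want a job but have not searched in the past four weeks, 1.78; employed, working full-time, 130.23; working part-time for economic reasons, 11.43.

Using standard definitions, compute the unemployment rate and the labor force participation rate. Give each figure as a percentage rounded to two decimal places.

Employed = 42.88 + 130.23 + 11.43 = 184.54 million (anyone who worked, including part-time for economic reasons, counts as employed).
Unemployed = 21.56 + 2.05 = 23.61 million (jobless and actively searching, or on temporary layoff).
Labor force = 184.54 + 23.61 = 208.15 million.
Not in labor force = 107.71 + 1.78 = 109.49 million (those not working and not actively searching are outside the labor force — including those who want a job but have given up searching).
Civilian working-age population = 208.15 + 109.49 = 317.64 million.
Unemployment rate = 23.61 / 208.15 = 11.34%.
Labor force participation rate = 208.15 / 317.64 = 65.53%.

Unemployment rate ≈ 11.34%; labor force participation rate ≈ 65.53%.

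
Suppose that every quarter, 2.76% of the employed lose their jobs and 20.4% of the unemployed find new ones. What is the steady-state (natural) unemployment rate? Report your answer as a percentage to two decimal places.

At steady state the flows balance: s·E = f·U, so U/(E+U) = s/(s+f).
u* = 2.76 / (2.76 + 20.4) = 2.76 / 23.16 = 11.92%.

Steady-state unemployment rate ≈ 11.92%.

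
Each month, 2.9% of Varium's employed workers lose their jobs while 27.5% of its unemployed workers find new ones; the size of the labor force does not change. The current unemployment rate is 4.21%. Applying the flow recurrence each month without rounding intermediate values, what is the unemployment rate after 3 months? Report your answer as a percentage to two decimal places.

With a fixed labor force, u_{t+1} = u_t + s·(1−u_t) − f·u_t = u_t·(1−s−f) + s.
Here 1−s−f = 0.696 and s = 0.029.
u_1 = 0.042100 × 0.696 + 0.029 = 0.058302.
u_2 = 0.058302 × 0.696 + 0.029 = 0.069578.
u_3 = 0.069578 × 0.696 + 0.029 = 0.077426.

Unemployment rate after three months ≈ 7.74%.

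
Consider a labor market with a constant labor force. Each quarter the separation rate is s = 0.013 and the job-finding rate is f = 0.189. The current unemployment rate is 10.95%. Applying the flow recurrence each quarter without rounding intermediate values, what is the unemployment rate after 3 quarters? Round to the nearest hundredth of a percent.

Unemployment rate after three quarters ≈ 8.73%.

With a fixed labor force, u_{t+1} = u_t + s·(1−u_t) − f·u_t = u_t·(1−s−f) + s.
Here 1−s−f = 0.798 and s = 0.013.
u_1 = 0.109500 × 0.798 + 0.013 = 0.100381.
u_2 = 0.100381 × 0.798 + 0.013 = 0.093104.
u_3 = 0.093104 × 0.798 + 0.013 = 0.087297.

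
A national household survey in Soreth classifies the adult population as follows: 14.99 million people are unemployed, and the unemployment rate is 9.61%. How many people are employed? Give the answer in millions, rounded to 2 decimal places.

Labor force = U / u = 14.99 / 0.0961 ≈ 155.98 million.
Employed = labor force − unemployed = 155.98 − 14.99 = 140.99 million.

About 140.99 million are employed.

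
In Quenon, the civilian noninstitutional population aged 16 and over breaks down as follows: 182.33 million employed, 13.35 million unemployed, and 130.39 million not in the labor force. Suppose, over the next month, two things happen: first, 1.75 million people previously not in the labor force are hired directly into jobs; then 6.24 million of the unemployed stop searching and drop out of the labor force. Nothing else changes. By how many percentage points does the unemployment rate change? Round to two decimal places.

Initially, labor force = 182.33 + 13.35 = 195.68 million, so u = 13.35/195.68 = 6.82%.
After the first change, employed and labor force both rise by 1.75; unemployed unchanged → E = 184.08, U = 13.35, labor force = 197.43 million.
After the second change, unemployed and labor force both fall by 6.24 → E = 184.08, U = 7.11, labor force = 191.19 million.
New unemployment rate = 7.11 / 191.19 = 3.72%.
Change = 3.72% − 6.82% = −3.10 percentage points.

The unemployment rate changes by −3.10 percentage points.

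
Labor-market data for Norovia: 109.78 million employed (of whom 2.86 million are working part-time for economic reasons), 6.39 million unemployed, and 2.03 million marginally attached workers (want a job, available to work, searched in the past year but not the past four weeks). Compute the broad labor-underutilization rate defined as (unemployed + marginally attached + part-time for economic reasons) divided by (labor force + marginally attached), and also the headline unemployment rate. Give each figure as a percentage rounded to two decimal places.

Labor force = 109.78 + 6.39 = 116.17 million.
Numerator = 6.39 + 2.03 + 2.86 = 11.28 million.
Denominator = 116.17 + 2.03 = 118.20 million.
Broad rate = 11.28 / 118.20 = 9.54%.
Headline unemployment rate = 6.39 / 116.17 = 5.50%.

Broad underutilization rate ≈ 9.54%; headline unemployment rate ≈ 5.50%.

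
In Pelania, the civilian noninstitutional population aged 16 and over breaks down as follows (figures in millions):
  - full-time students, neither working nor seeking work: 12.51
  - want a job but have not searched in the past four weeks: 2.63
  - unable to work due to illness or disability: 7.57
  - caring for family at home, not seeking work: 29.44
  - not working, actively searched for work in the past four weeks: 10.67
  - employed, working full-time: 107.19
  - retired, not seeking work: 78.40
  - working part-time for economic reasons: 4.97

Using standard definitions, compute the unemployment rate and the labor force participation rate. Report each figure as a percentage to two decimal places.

Employed = 107.19 + 4.97 = 112.16 million (anyone who worked, including part-time for economic reasons, counts as employed).
Unemployed = 10.67 million.
Labor force = 112.16 + 10.67 = 122.83 million.
Not in labor force = 12.51 + 2.63 + 7.57 + 29.44 + 78.40 = 130.55 million (those not working and not actively searching are outside the labor force — including those who want a job but have given up searching).
Civilian working-age population = 122.83 + 130.55 = 253.38 million.
Unemployment rate = 10.67 / 122.83 = 8.69%.
Labor force participation rate = 122.83 / 253.38 = 48.48%.

Unemployment rate ≈ 8.69%; labor force participation rate ≈ 48.48%.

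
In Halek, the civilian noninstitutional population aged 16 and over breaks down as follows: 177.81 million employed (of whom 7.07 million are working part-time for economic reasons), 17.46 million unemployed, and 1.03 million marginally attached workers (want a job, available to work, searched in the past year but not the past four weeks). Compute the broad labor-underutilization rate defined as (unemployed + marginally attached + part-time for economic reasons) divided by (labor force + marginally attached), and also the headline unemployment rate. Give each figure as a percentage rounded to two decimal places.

Labor force = 177.81 + 17.46 = 195.27 million.
Numerator = 17.46 + 1.03 + 7.07 = 25.56 million.
Denominator = 195.27 + 1.03 = 196.30 million.
Broad rate = 25.56 / 196.30 = 13.02%.
Headline unemployment rate = 17.46 / 195.27 = 8.94%.

Broad underutilization rate ≈ 13.02%; headline unemployment rate ≈ 8.94%.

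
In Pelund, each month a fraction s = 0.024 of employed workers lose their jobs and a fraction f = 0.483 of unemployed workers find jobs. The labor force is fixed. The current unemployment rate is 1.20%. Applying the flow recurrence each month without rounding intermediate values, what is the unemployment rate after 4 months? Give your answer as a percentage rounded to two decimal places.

With a fixed labor force, u_{t+1} = u_t + s·(1−u_t) − f·u_t = u_t·(1−s−f) + s.
Here 1−s−f = 0.493 and s = 0.024.
u_1 = 0.012000 × 0.493 + 0.024 = 0.029916.
u_2 = 0.029916 × 0.493 + 0.024 = 0.038749.
u_3 = 0.038749 × 0.493 + 0.024 = 0.043103.
u_4 = 0.043103 × 0.493 + 0.024 = 0.045250.

Unemployment rate after four months ≈ 4.52%.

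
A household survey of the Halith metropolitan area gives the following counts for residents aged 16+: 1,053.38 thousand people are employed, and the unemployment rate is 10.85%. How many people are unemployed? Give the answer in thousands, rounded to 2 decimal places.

About 128.20 thousand are unemployed.

Let U be the number unemployed. The labor force is E + U, and U/(E+U) = 0.1085.
So U = 0.1085 × 1,053.38 / (1 − 0.1085) = 114.2917 / 0.8915 ≈ 128.20 thousand.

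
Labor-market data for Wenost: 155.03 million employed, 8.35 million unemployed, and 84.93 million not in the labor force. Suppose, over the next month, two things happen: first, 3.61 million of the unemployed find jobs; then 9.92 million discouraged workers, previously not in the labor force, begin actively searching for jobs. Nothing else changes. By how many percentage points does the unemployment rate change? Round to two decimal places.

Initially, labor force = 155.03 + 8.35 = 163.38 million, so u = 8.35/163.38 = 5.11%.
After the first change, unemployed falls and employed rises by 3.61; labor force unchanged → E = 158.64, U = 4.74, labor force = 163.38 million.
After the second change, unemployed and labor force both rise by 9.92 → E = 158.64, U = 14.66, labor force = 173.30 million.
New unemployment rate = 14.66 / 173.30 = 8.46%.
Change = 8.46% − 5.11% = +3.35 percentage points.

The unemployment rate changes by +3.35 percentage points.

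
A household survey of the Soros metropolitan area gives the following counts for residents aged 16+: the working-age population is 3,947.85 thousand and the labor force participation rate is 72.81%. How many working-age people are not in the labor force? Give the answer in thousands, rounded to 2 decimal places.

About 1,073.42 thousand are not in the labor force.

Share not in the labor force = 1 − 0.7281 = 0.2719.
Not in labor force = 0.2719 × 3,947.85 ≈ 1,073.42 thousand.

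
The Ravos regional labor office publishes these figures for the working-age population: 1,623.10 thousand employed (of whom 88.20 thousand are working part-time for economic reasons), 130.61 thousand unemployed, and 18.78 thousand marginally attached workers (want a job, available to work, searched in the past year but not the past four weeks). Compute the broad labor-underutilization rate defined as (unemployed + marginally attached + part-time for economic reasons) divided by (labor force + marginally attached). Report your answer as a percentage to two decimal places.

Labor force = 1,623.10 + 130.61 = 1,753.71 thousand.
Numerator = 130.61 + 18.78 + 88.20 = 237.59 thousand.
Denominator = 1,753.71 + 18.78 = 1,772.49 thousand.
Broad rate = 237.59 / 1,772.49 = 13.40%.

Broad underutilization rate ≈ 13.40%.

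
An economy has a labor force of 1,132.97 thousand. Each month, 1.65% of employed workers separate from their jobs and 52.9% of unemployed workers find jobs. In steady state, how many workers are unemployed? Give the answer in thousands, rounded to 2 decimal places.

Steady-state unemployment rate u* = s/(s+f) = 1.65/(1.65+52.9) = 0.030247.
Unemployed = u* × labor force = 0.030247 × 1,132.97 ≈ 34.27 thousand.

About 34.27 thousand are unemployed in steady state.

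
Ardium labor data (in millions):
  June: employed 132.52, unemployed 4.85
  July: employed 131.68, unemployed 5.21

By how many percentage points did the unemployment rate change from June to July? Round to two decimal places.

The unemployment rate changed by +0.28 percentage points.

June: labor force = 132.52 + 4.85 = 137.37; u = 4.85/137.37 = 3.53%.
July: labor force = 131.68 + 5.21 = 136.89; u = 5.21/136.89 = 3.81%.
Change = 3.81% − 3.53% = +0.28 pp.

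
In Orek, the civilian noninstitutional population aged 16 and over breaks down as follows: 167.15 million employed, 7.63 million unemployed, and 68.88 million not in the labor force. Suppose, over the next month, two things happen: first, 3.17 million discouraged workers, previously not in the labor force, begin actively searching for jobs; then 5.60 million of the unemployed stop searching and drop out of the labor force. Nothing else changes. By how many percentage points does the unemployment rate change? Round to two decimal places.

The unemployment rate changes by −1.35 percentage points.

Initially, labor force = 167.15 + 7.63 = 174.78 million, so u = 7.63/174.78 = 4.37%.
After the first change, unemployed and labor force both rise by 3.17 → E = 167.15, U = 10.80, labor force = 177.95 million.
After the second change, unemployed and labor force both fall by 5.60 → E = 167.15, U = 5.20, labor force = 172.35 million.
New unemployment rate = 5.20 / 172.35 = 3.02%.
Change = 3.02% − 4.37% = −1.35 percentage points.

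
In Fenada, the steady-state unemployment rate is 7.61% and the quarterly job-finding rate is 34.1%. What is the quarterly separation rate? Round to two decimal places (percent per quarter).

From u* = s/(s+f): s = u·f/(1−u).
s = 0.0761 × 34.1 / (1 − 0.0761) = 2.5950 / 0.9239 ≈ 2.81% per quarter.

Separation rate ≈ 2.81% per quarter.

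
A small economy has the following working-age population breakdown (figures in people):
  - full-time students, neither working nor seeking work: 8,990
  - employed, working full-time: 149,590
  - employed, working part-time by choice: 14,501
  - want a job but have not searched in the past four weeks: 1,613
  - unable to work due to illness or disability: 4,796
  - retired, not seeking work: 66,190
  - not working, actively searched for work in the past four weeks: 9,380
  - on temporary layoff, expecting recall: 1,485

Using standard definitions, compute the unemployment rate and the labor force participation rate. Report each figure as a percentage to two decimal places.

Unemployment rate ≈ 6.21%; labor force participation rate ≈ 68.20%.

Employed = 149,590 + 14,501 = 164,091.
Unemployed = 9,380 + 1,485 = 10,865 (jobless and actively searching, or on temporary layoff).
Labor force = 164,091 + 10,865 = 174,956.
Not in labor force = 8,990 + 1,613 + 4,796 + 66,190 = 81,589 (those not working and not actively searching are outside the labor force — including those who want a job but have given up searching).
Civilian working-age population = 174,956 + 81,589 = 256,545.
Unemployment rate = 10,865 / 174,956 = 6.21%.
Labor force participation rate = 174,956 / 256,545 = 68.20%.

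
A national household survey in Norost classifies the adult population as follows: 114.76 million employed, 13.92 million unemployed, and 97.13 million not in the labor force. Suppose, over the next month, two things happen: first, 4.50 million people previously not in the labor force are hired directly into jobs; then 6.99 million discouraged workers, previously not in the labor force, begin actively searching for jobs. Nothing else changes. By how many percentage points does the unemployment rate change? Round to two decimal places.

The unemployment rate changes by +4.10 percentage points.

Initially, labor force = 114.76 + 13.92 = 128.68 million, so u = 13.92/128.68 = 10.82%.
After the first change, employed and labor force both rise by 4.50; unemployed unchanged → E = 119.26, U = 13.92, labor force = 133.18 million.
After the second change, unemployed and labor force both rise by 6.99 → E = 119.26, U = 20.91, labor force = 140.17 million.
New unemployment rate = 20.91 / 140.17 = 14.92%.
Change = 14.92% − 10.82% = +4.10 percentage points.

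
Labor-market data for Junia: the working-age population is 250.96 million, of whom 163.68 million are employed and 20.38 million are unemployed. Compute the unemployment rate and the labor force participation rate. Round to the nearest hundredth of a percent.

Labor force = employed + unemployed = 163.68 + 20.38 = 184.06 million.
Unemployment rate = 20.38 / 184.06 = 11.07%.
Labor force participation rate = 184.06 / 250.96 = 73.34%.

Unemployment rate ≈ 11.07%; labor force participation rate ≈ 73.34%.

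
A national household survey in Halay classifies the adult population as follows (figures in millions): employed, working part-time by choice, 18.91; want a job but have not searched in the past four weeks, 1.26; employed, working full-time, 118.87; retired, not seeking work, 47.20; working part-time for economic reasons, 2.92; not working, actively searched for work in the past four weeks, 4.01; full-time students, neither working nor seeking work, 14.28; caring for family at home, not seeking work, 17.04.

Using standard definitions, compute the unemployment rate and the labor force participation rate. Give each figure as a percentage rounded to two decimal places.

Employed = 18.91 + 118.87 + 2.92 = 140.70 million (anyone who worked, including part-time for economic reasons, counts as employed).
Unemployed = 4.01 million.
Labor force = 140.70 + 4.01 = 144.71 million.
Not in labor force = 1.26 + 47.20 + 14.28 + 17.04 = 79.78 million (those not working and not actively searching are outside the labor force — including those who want a job but have given up searching).
Civilian working-age population = 144.71 + 79.78 = 224.49 million.
Unemployment rate = 4.01 / 144.71 = 2.77%.
Labor force participation rate = 144.71 / 224.49 = 64.46%.

Unemployment rate ≈ 2.77%; labor force participation rate ≈ 64.46%.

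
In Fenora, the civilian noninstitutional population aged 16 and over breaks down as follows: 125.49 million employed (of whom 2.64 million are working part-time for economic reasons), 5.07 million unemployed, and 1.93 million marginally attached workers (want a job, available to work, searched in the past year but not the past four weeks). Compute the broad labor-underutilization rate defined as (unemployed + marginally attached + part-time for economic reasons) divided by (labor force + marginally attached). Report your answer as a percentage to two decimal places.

Labor force = 125.49 + 5.07 = 130.56 million.
Numerator = 5.07 + 1.93 + 2.64 = 9.64 million.
Denominator = 130.56 + 1.93 = 132.49 million.
Broad rate = 9.64 / 132.49 = 7.28%.

Broad underutilization rate ≈ 7.28%.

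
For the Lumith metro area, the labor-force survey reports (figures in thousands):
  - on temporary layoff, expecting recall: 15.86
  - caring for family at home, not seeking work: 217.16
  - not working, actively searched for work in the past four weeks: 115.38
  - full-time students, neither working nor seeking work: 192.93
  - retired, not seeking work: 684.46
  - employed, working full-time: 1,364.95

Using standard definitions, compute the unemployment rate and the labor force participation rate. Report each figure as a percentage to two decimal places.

Employed = 1,364.95 thousand.
Unemployed = 15.86 + 115.38 = 131.24 thousand (jobless and actively searching, or on temporary layoff).
Labor force = 1,364.95 + 131.24 = 1,496.19 thousand.
Not in labor force = 217.16 + 192.93 + 684.46 = 1,094.55 thousand (those not working and not actively searching are outside the labor force).
Civilian working-age population = 1,496.19 + 1,094.55 = 2,590.74 thousand.
Unemployment rate = 131.24 / 1,496.19 = 8.77%.
Labor force participation rate = 1,496.19 / 2,590.74 = 57.75%.

Unemployment rate ≈ 8.77%; labor force participation rate ≈ 57.75%.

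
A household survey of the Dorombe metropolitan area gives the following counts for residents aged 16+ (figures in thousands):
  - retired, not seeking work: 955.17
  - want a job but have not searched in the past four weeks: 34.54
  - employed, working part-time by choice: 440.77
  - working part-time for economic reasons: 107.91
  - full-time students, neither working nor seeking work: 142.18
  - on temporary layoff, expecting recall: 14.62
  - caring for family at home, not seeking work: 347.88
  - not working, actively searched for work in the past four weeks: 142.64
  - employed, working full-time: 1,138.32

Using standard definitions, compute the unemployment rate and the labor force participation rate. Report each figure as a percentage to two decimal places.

Employed = 440.77 + 107.91 + 1,138.32 = 1,687.00 thousand (anyone who worked, including part-time for economic reasons, counts as employed).
Unemployed = 14.62 + 142.64 = 157.26 thousand (jobless and actively searching, or on temporary layoff).
Labor force = 1,687.00 + 157.26 = 1,844.26 thousand.
Not in labor force = 955.17 + 34.54 + 142.18 + 347.88 = 1,479.77 thousand (those not working and not actively searching are outside the labor force — including those who want a job but have given up searching).
Civilian working-age population = 1,844.26 + 1,479.77 = 3,324.03 thousand.
Unemployment rate = 157.26 / 1,844.26 = 8.53%.
Labor force participation rate = 1,844.26 / 3,324.03 = 55.48%.

Unemployment rate ≈ 8.53%; labor force participation rate ≈ 55.48%.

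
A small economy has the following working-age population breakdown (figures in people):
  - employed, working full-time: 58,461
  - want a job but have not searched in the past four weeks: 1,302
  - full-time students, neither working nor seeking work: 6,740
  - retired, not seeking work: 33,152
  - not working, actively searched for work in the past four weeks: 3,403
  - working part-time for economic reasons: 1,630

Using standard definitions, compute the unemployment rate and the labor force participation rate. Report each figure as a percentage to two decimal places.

Employed = 58,461 + 1,630 = 60,091 (anyone who worked, including part-time for economic reasons, counts as employed).
Unemployed = 3,403.
Labor force = 60,091 + 3,403 = 63,494.
Not in labor force = 1,302 + 6,740 + 33,152 = 41,194 (those not working and not actively searching are outside the labor force — including those who want a job but have given up searching).
Civilian working-age population = 63,494 + 41,194 = 104,688.
Unemployment rate = 3,403 / 63,494 = 5.36%.
Labor force participation rate = 63,494 / 104,688 = 60.65%.

Unemployment rate ≈ 5.36%; labor force participation rate ≈ 60.65%.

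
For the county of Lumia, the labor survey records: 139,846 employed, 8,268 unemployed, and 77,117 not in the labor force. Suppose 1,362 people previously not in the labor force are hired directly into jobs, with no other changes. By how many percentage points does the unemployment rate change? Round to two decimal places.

Initially, labor force = 139,846 + 8,268 = 148,114, so u = 8,268/148,114 = 5.58%.
After the change, employed and labor force both rise by 1,362; unemployed unchanged → E = 141,208, U = 8,268, labor force = 149,476.
New unemployment rate = 8,268 / 149,476 = 5.53%.
Change = 5.53% − 5.58% = −0.05 percentage points.

The unemployment rate changes by −0.05 percentage points.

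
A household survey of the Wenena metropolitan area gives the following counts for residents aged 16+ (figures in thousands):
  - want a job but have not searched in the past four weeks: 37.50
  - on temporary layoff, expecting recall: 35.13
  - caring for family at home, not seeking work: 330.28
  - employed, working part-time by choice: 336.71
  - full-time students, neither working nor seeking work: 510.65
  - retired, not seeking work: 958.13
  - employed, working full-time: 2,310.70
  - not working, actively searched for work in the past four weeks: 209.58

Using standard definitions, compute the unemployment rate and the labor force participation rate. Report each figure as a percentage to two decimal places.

Employed = 336.71 + 2,310.70 = 2,647.41 thousand.
Unemployed = 35.13 + 209.58 = 244.71 thousand (jobless and actively searching, or on temporary layoff).
Labor force = 2,647.41 + 244.71 = 2,892.12 thousand.
Not in labor force = 37.50 + 330.28 + 510.65 + 958.13 = 1,836.56 thousand (those not working and not actively searching are outside the labor force — including those who want a job but have given up searching).
Civilian working-age population = 2,892.12 + 1,836.56 = 4,728.68 thousand.
Unemployment rate = 244.71 / 2,892.12 = 8.46%.
Labor force participation rate = 2,892.12 / 4,728.68 = 61.16%.

Unemployment rate ≈ 8.46%; labor force participation rate ≈ 61.16%.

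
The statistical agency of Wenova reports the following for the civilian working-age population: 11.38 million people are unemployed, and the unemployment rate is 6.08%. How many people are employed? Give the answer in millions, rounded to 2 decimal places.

About 175.79 million are employed.

Labor force = U / u = 11.38 / 0.0608 ≈ 187.17 million.
Employed = labor force − unemployed = 187.17 − 11.38 = 175.79 million.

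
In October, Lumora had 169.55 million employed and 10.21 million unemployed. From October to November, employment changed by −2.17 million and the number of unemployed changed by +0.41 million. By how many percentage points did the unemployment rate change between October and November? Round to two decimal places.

The unemployment rate changed by +0.29 percentage points.

October: labor force = 169.55 + 10.21 = 179.76; u = 10.21/179.76 = 5.68%.
November: labor force = 167.38 + 10.62 = 178.00; u = 10.62/178.00 = 5.97%.
Change = 5.97% − 5.68% = +0.29 pp.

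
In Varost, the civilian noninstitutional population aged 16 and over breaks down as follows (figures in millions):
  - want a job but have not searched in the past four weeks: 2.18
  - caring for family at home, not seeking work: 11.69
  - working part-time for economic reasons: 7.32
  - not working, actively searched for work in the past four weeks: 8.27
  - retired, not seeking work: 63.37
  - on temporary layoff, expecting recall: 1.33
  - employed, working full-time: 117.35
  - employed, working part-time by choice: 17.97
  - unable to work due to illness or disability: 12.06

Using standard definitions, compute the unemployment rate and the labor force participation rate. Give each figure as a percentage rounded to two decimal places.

Employed = 7.32 + 117.35 + 17.97 = 142.64 million (anyone who worked, including part-time for economic reasons, counts as employed).
Unemployed = 8.27 + 1.33 = 9.60 million (jobless and actively searching, or on temporary layoff).
Labor force = 142.64 + 9.60 = 152.24 million.
Not in labor force = 2.18 + 11.69 + 63.37 + 12.06 = 89.30 million (those not working and not actively searching are outside the labor force — including those who want a job but have given up searching).
Civilian working-age population = 152.24 + 89.30 = 241.54 million.
Unemployment rate = 9.60 / 152.24 = 6.31%.
Labor force participation rate = 152.24 / 241.54 = 63.03%.

Unemployment rate ≈ 6.31%; labor force participation rate ≈ 63.03%.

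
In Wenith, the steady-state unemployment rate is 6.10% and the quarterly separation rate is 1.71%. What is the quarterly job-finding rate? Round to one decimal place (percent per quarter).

Job-finding rate ≈ 26.3% per quarter.

From u* = s/(s+f): f = s·(1−u)/u.
f = 1.71 × (1 − 0.0610) / 0.0610 = 1.6057 / 0.0610 ≈ 26.3% per quarter.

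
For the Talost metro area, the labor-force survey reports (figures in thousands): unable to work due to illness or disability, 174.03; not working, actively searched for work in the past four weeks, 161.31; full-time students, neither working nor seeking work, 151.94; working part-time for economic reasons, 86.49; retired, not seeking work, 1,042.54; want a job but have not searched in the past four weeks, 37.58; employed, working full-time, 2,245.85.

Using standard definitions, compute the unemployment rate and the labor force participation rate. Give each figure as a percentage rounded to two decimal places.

Unemployment rate ≈ 6.47%; labor force participation rate ≈ 63.94%.

Employed = 86.49 + 2,245.85 = 2,332.34 thousand (anyone who worked, including part-time for economic reasons, counts as employed).
Unemployed = 161.31 thousand.
Labor force = 2,332.34 + 161.31 = 2,493.65 thousand.
Not in labor force = 174.03 + 151.94 + 1,042.54 + 37.58 = 1,406.09 thousand (those not working and not actively searching are outside the labor force — including those who want a job but have given up searching).
Civilian working-age population = 2,493.65 + 1,406.09 = 3,899.74 thousand.
Unemployment rate = 161.31 / 2,493.65 = 6.47%.
Labor force participation rate = 2,493.65 / 3,899.74 = 63.94%.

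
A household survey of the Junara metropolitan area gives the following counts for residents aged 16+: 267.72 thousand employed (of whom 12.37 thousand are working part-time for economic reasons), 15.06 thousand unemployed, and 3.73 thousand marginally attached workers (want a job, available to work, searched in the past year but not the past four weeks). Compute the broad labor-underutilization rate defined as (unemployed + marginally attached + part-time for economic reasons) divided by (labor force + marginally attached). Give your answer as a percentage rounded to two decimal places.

Labor force = 267.72 + 15.06 = 282.78 thousand.
Numerator = 15.06 + 3.73 + 12.37 = 31.16 thousand.
Denominator = 282.78 + 3.73 = 286.51 thousand.
Broad rate = 31.16 / 286.51 = 10.88%.

Broad underutilization rate ≈ 10.88%.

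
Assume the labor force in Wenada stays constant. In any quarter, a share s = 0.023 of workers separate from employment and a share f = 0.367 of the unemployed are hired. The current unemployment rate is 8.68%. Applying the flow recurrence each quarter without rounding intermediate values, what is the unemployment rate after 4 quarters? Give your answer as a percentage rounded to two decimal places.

With a fixed labor force, u_{t+1} = u_t + s·(1−u_t) − f·u_t = u_t·(1−s−f) + s.
Here 1−s−f = 0.610 and s = 0.023.
u_1 = 0.086800 × 0.610 + 0.023 = 0.075948.
u_2 = 0.075948 × 0.610 + 0.023 = 0.069328.
u_3 = 0.069328 × 0.610 + 0.023 = 0.065290.
u_4 = 0.065290 × 0.610 + 0.023 = 0.062827.

Unemployment rate after four quarters ≈ 6.28%.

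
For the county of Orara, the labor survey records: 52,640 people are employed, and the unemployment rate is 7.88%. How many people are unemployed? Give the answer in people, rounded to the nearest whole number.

About 4,503 are unemployed.

Let U be the number unemployed. The labor force is E + U, and U/(E+U) = 0.0788.
So U = 0.0788 × 52,640 / (1 − 0.0788) = 4148.03 / 0.9212 ≈ 4,503.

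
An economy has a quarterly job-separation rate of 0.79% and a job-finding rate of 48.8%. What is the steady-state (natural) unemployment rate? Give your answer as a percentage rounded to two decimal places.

At steady state the flows balance: s·E = f·U, so U/(E+U) = s/(s+f).
u* = 0.79 / (0.79 + 48.8) = 0.79 / 49.59 = 1.59%.

Steady-state unemployment rate ≈ 1.59%.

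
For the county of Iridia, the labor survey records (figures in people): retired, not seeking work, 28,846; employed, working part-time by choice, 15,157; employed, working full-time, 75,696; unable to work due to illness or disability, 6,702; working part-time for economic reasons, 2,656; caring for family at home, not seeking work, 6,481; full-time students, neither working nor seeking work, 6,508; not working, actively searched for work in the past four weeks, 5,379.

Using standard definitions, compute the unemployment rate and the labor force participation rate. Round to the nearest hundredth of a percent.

Unemployment rate ≈ 5.44%; labor force participation rate ≈ 67.08%.

Employed = 15,157 + 75,696 + 2,656 = 93,509 (anyone who worked, including part-time for economic reasons, counts as employed).
Unemployed = 5,379.
Labor force = 93,509 + 5,379 = 98,888.
Not in labor force = 28,846 + 6,702 + 6,481 + 6,508 = 48,537 (those not working and not actively searching are outside the labor force).
Civilian working-age population = 98,888 + 48,537 = 147,425.
Unemployment rate = 5,379 / 98,888 = 5.44%.
Labor force participation rate = 98,888 / 147,425 = 67.08%.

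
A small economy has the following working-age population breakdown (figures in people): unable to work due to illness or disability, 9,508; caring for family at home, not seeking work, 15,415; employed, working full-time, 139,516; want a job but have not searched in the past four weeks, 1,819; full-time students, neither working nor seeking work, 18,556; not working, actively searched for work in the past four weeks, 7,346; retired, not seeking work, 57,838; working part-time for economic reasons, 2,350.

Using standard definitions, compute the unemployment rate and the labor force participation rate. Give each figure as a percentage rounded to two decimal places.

Unemployment rate ≈ 4.92%; labor force participation rate ≈ 59.13%.

Employed = 139,516 + 2,350 = 141,866 (anyone who worked, including part-time for economic reasons, counts as employed).
Unemployed = 7,346.
Labor force = 141,866 + 7,346 = 149,212.
Not in labor force = 9,508 + 15,415 + 1,819 + 18,556 + 57,838 = 103,136 (those not working and not actively searching are outside the labor force — including those who want a job but have given up searching).
Civilian working-age population = 149,212 + 103,136 = 252,348.
Unemployment rate = 7,346 / 149,212 = 4.92%.
Labor force participation rate = 149,212 / 252,348 = 59.13%.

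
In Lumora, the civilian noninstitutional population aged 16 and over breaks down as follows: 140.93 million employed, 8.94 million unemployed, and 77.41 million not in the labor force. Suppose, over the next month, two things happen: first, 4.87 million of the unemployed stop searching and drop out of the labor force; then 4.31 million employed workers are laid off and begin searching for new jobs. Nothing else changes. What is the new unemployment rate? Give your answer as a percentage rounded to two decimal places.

Initially, labor force = 140.93 + 8.94 = 149.87 million, so u = 8.94/149.87 = 5.97%.
After the first change, unemployed and labor force both fall by 4.87 → E = 140.93, U = 4.07, labor force = 145.00 million.
After the second change, employed falls and unemployed rises by 4.31; labor force unchanged → E = 136.62, U = 8.38, labor force = 145.00 million.
New unemployment rate = 8.38 / 145.00 = 5.78%.

New unemployment rate ≈ 5.78%.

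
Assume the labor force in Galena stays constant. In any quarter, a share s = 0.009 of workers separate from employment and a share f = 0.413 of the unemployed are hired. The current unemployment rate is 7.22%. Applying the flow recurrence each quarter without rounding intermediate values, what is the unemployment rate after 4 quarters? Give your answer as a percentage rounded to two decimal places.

With a fixed labor force, u_{t+1} = u_t + s·(1−u_t) − f·u_t = u_t·(1−s−f) + s.
Here 1−s−f = 0.578 and s = 0.009.
u_1 = 0.072200 × 0.578 + 0.009 = 0.050732.
u_2 = 0.050732 × 0.578 + 0.009 = 0.038323.
u_3 = 0.038323 × 0.578 + 0.009 = 0.031151.
u_4 = 0.031151 × 0.578 + 0.009 = 0.027005.

Unemployment rate after four quarters ≈ 2.70%.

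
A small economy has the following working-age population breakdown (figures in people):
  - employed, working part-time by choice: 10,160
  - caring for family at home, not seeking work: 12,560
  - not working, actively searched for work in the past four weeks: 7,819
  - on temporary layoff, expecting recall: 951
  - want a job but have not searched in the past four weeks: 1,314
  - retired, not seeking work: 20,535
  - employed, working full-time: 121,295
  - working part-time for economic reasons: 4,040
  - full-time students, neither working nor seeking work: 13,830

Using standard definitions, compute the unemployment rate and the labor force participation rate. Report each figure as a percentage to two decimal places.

Unemployment rate ≈ 6.08%; labor force participation rate ≈ 74.94%.

Employed = 10,160 + 121,295 + 4,040 = 135,495 (anyone who worked, including part-time for economic reasons, counts as employed).
Unemployed = 7,819 + 951 = 8,770 (jobless and actively searching, or on temporary layoff).
Labor force = 135,495 + 8,770 = 144,265.
Not in labor force = 12,560 + 1,314 + 20,535 + 13,830 = 48,239 (those not working and not actively searching are outside the labor force — including those who want a job but have given up searching).
Civilian working-age population = 144,265 + 48,239 = 192,504.
Unemployment rate = 8,770 / 144,265 = 6.08%.
Labor force participation rate = 144,265 / 192,504 = 74.94%.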